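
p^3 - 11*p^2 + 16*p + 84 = (p - 7)*(p - 6)*(p + 2)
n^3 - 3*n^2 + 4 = (n - 2)^2*(n + 1)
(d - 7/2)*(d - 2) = d^2 - 11*d/2 + 7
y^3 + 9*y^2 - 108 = (y - 3)*(y + 6)^2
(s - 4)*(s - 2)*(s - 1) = s^3 - 7*s^2 + 14*s - 8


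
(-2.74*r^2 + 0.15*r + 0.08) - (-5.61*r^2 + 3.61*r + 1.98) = 2.87*r^2 - 3.46*r - 1.9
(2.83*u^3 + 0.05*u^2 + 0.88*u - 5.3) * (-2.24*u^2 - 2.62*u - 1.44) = -6.3392*u^5 - 7.5266*u^4 - 6.1774*u^3 + 9.4944*u^2 + 12.6188*u + 7.632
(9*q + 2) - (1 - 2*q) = 11*q + 1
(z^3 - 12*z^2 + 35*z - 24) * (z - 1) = z^4 - 13*z^3 + 47*z^2 - 59*z + 24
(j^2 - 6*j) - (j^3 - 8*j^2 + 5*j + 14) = -j^3 + 9*j^2 - 11*j - 14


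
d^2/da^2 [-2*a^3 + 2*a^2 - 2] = 4 - 12*a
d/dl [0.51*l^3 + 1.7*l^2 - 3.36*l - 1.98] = 1.53*l^2 + 3.4*l - 3.36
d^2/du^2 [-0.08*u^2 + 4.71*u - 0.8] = -0.160000000000000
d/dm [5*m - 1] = 5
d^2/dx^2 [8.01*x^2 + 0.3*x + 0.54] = 16.0200000000000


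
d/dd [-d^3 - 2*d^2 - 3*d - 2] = -3*d^2 - 4*d - 3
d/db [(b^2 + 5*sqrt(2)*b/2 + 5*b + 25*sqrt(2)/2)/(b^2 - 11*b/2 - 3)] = (-42*b^2 - 10*sqrt(2)*b^2 - 100*sqrt(2)*b - 24*b - 60 + 245*sqrt(2))/(4*b^4 - 44*b^3 + 97*b^2 + 132*b + 36)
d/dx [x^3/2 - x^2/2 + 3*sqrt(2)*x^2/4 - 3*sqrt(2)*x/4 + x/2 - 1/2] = 3*x^2/2 - x + 3*sqrt(2)*x/2 - 3*sqrt(2)/4 + 1/2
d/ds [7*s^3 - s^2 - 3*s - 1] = 21*s^2 - 2*s - 3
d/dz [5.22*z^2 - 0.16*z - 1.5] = 10.44*z - 0.16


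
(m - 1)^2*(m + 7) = m^3 + 5*m^2 - 13*m + 7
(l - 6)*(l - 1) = l^2 - 7*l + 6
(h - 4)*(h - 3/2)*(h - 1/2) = h^3 - 6*h^2 + 35*h/4 - 3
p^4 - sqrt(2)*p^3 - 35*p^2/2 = p^2*(p - 7*sqrt(2)/2)*(p + 5*sqrt(2)/2)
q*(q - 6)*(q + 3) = q^3 - 3*q^2 - 18*q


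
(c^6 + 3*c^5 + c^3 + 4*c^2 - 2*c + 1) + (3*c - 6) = c^6 + 3*c^5 + c^3 + 4*c^2 + c - 5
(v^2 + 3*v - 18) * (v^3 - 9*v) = v^5 + 3*v^4 - 27*v^3 - 27*v^2 + 162*v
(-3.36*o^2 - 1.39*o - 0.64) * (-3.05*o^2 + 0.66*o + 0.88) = 10.248*o^4 + 2.0219*o^3 - 1.9222*o^2 - 1.6456*o - 0.5632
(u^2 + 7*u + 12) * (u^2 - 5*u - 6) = u^4 + 2*u^3 - 29*u^2 - 102*u - 72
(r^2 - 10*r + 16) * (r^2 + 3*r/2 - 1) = r^4 - 17*r^3/2 + 34*r - 16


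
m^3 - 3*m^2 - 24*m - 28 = (m - 7)*(m + 2)^2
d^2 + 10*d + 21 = (d + 3)*(d + 7)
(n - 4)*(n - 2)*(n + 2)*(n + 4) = n^4 - 20*n^2 + 64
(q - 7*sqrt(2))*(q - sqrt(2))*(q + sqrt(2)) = q^3 - 7*sqrt(2)*q^2 - 2*q + 14*sqrt(2)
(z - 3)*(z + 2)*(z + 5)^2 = z^4 + 9*z^3 + 9*z^2 - 85*z - 150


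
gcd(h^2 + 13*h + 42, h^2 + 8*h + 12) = h + 6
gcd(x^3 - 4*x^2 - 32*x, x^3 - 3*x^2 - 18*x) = x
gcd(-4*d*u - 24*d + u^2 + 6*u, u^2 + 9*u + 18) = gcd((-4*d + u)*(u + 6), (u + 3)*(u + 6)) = u + 6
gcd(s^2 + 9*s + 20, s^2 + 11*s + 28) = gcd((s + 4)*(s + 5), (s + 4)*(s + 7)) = s + 4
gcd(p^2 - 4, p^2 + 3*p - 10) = p - 2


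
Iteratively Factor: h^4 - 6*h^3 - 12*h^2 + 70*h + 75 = (h - 5)*(h^3 - h^2 - 17*h - 15) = (h - 5)*(h + 3)*(h^2 - 4*h - 5) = (h - 5)*(h + 1)*(h + 3)*(h - 5)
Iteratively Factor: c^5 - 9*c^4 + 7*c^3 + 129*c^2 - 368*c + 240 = (c - 3)*(c^4 - 6*c^3 - 11*c^2 + 96*c - 80) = (c - 5)*(c - 3)*(c^3 - c^2 - 16*c + 16) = (c - 5)*(c - 3)*(c - 1)*(c^2 - 16) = (c - 5)*(c - 3)*(c - 1)*(c + 4)*(c - 4)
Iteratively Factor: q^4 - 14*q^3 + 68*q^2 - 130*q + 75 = (q - 5)*(q^3 - 9*q^2 + 23*q - 15) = (q - 5)*(q - 1)*(q^2 - 8*q + 15) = (q - 5)^2*(q - 1)*(q - 3)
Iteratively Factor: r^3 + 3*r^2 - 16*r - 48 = (r + 3)*(r^2 - 16) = (r - 4)*(r + 3)*(r + 4)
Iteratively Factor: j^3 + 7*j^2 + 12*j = (j)*(j^2 + 7*j + 12) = j*(j + 3)*(j + 4)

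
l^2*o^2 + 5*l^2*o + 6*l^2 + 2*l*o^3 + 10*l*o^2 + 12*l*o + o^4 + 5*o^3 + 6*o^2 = (l + o)^2*(o + 2)*(o + 3)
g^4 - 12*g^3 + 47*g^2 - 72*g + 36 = (g - 6)*(g - 3)*(g - 2)*(g - 1)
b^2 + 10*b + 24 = (b + 4)*(b + 6)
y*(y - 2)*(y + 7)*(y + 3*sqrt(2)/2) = y^4 + 3*sqrt(2)*y^3/2 + 5*y^3 - 14*y^2 + 15*sqrt(2)*y^2/2 - 21*sqrt(2)*y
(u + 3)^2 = u^2 + 6*u + 9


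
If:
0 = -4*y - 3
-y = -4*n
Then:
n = -3/16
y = -3/4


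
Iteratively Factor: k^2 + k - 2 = (k - 1)*(k + 2)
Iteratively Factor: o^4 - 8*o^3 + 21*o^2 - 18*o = (o - 3)*(o^3 - 5*o^2 + 6*o) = o*(o - 3)*(o^2 - 5*o + 6) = o*(o - 3)*(o - 2)*(o - 3)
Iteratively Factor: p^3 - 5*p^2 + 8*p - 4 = (p - 2)*(p^2 - 3*p + 2) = (p - 2)*(p - 1)*(p - 2)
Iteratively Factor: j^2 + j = (j + 1)*(j)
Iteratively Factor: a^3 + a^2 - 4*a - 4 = (a - 2)*(a^2 + 3*a + 2) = (a - 2)*(a + 1)*(a + 2)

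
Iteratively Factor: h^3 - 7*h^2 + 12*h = (h - 4)*(h^2 - 3*h) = (h - 4)*(h - 3)*(h)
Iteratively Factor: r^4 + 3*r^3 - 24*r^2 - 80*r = (r + 4)*(r^3 - r^2 - 20*r) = (r - 5)*(r + 4)*(r^2 + 4*r) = (r - 5)*(r + 4)^2*(r)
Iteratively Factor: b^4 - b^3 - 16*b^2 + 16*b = (b - 1)*(b^3 - 16*b) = b*(b - 1)*(b^2 - 16) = b*(b - 1)*(b + 4)*(b - 4)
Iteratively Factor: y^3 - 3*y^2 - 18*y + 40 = (y - 2)*(y^2 - y - 20) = (y - 5)*(y - 2)*(y + 4)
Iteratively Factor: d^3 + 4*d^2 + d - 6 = (d - 1)*(d^2 + 5*d + 6) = (d - 1)*(d + 3)*(d + 2)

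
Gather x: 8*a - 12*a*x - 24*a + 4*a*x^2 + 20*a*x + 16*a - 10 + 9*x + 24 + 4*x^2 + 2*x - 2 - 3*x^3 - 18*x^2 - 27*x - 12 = -3*x^3 + x^2*(4*a - 14) + x*(8*a - 16)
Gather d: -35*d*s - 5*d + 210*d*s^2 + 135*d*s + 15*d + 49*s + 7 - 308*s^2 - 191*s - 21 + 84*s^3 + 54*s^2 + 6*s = d*(210*s^2 + 100*s + 10) + 84*s^3 - 254*s^2 - 136*s - 14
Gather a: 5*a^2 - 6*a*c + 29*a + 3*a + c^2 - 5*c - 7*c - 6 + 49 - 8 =5*a^2 + a*(32 - 6*c) + c^2 - 12*c + 35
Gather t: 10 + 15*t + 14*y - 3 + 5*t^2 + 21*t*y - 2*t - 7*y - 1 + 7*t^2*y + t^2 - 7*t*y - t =t^2*(7*y + 6) + t*(14*y + 12) + 7*y + 6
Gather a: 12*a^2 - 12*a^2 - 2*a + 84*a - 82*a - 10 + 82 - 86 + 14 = 0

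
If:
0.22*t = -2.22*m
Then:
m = -0.0990990990990991*t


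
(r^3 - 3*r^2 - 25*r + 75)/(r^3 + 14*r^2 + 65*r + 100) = (r^2 - 8*r + 15)/(r^2 + 9*r + 20)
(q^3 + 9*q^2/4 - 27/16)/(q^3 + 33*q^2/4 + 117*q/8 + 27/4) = (8*q^2 + 6*q - 9)/(2*(4*q^2 + 27*q + 18))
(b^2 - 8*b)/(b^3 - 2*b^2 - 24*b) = (8 - b)/(-b^2 + 2*b + 24)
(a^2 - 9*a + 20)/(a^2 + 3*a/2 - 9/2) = 2*(a^2 - 9*a + 20)/(2*a^2 + 3*a - 9)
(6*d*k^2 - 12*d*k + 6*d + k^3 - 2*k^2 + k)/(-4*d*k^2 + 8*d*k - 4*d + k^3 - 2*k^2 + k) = (-6*d - k)/(4*d - k)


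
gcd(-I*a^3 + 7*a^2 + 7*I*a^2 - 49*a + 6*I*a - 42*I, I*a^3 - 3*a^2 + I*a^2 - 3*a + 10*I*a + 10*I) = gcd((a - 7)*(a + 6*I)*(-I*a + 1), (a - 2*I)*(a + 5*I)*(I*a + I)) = 1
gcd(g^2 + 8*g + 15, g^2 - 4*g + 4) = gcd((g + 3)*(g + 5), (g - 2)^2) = 1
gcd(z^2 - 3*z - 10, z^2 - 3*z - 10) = z^2 - 3*z - 10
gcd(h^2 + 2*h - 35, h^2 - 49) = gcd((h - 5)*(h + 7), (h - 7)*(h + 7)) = h + 7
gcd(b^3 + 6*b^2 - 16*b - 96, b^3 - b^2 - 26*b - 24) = b + 4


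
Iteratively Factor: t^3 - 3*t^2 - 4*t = (t + 1)*(t^2 - 4*t) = t*(t + 1)*(t - 4)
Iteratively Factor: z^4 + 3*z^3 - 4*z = (z)*(z^3 + 3*z^2 - 4) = z*(z + 2)*(z^2 + z - 2) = z*(z - 1)*(z + 2)*(z + 2)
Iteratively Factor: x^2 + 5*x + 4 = (x + 4)*(x + 1)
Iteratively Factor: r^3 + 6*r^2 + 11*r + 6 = (r + 2)*(r^2 + 4*r + 3) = (r + 1)*(r + 2)*(r + 3)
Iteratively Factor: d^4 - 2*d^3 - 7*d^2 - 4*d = (d + 1)*(d^3 - 3*d^2 - 4*d) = (d + 1)^2*(d^2 - 4*d) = (d - 4)*(d + 1)^2*(d)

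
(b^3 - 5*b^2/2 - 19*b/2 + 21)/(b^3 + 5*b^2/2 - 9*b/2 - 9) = (2*b - 7)/(2*b + 3)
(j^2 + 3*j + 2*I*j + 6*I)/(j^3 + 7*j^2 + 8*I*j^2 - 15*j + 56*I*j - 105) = (j^2 + j*(3 + 2*I) + 6*I)/(j^3 + j^2*(7 + 8*I) + j*(-15 + 56*I) - 105)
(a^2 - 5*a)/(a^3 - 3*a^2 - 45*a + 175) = a/(a^2 + 2*a - 35)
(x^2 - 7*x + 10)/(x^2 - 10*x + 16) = (x - 5)/(x - 8)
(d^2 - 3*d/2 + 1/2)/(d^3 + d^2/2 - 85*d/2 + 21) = (d - 1)/(d^2 + d - 42)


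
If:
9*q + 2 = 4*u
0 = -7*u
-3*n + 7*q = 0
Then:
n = -14/27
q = -2/9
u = 0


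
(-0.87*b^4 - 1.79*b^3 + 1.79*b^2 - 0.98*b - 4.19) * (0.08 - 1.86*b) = 1.6182*b^5 + 3.2598*b^4 - 3.4726*b^3 + 1.966*b^2 + 7.715*b - 0.3352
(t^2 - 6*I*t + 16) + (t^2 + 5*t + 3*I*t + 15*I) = 2*t^2 + 5*t - 3*I*t + 16 + 15*I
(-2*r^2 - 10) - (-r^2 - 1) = -r^2 - 9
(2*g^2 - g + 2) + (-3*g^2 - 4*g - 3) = -g^2 - 5*g - 1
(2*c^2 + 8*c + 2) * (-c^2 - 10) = -2*c^4 - 8*c^3 - 22*c^2 - 80*c - 20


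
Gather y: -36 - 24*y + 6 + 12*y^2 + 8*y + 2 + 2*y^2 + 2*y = 14*y^2 - 14*y - 28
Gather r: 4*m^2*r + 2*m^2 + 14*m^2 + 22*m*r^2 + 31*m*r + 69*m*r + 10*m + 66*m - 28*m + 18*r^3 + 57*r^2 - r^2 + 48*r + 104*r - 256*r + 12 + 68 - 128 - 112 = 16*m^2 + 48*m + 18*r^3 + r^2*(22*m + 56) + r*(4*m^2 + 100*m - 104) - 160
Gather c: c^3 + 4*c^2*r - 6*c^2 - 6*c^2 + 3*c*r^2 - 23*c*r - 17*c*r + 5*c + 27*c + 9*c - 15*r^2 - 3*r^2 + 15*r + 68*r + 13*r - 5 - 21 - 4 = c^3 + c^2*(4*r - 12) + c*(3*r^2 - 40*r + 41) - 18*r^2 + 96*r - 30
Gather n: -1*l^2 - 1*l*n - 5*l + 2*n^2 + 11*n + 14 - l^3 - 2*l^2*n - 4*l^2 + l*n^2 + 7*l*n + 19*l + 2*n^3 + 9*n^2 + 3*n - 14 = -l^3 - 5*l^2 + 14*l + 2*n^3 + n^2*(l + 11) + n*(-2*l^2 + 6*l + 14)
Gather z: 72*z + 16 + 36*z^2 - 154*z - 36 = 36*z^2 - 82*z - 20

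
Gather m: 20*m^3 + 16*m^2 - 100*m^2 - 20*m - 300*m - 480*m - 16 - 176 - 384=20*m^3 - 84*m^2 - 800*m - 576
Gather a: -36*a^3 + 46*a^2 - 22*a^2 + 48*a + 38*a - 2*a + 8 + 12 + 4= -36*a^3 + 24*a^2 + 84*a + 24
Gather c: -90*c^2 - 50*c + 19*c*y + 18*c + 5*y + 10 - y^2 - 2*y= -90*c^2 + c*(19*y - 32) - y^2 + 3*y + 10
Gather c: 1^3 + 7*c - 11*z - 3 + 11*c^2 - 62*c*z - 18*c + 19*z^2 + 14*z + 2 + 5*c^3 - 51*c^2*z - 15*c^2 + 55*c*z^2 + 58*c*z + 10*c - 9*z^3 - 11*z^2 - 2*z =5*c^3 + c^2*(-51*z - 4) + c*(55*z^2 - 4*z - 1) - 9*z^3 + 8*z^2 + z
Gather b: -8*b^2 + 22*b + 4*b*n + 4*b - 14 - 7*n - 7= -8*b^2 + b*(4*n + 26) - 7*n - 21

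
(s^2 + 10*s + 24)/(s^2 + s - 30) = (s + 4)/(s - 5)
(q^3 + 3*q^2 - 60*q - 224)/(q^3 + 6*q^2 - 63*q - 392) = (q + 4)/(q + 7)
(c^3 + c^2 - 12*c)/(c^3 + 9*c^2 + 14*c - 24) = c*(c - 3)/(c^2 + 5*c - 6)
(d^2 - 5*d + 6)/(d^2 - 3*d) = (d - 2)/d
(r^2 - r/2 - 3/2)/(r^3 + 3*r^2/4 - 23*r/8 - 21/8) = 4*(2*r - 3)/(8*r^2 - 2*r - 21)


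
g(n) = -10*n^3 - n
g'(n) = -30*n^2 - 1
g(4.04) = -663.43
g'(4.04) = -490.65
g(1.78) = -58.18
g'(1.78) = -96.05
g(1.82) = -62.11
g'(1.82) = -100.37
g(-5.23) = 1435.79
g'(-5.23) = -821.59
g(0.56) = -2.32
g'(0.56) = -10.41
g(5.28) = -1477.26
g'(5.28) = -837.35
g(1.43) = -30.67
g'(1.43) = -62.35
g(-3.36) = 382.69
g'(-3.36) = -339.69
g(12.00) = -17292.00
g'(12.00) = -4321.00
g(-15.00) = 33765.00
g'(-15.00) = -6751.00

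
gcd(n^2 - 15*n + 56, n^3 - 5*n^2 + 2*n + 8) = 1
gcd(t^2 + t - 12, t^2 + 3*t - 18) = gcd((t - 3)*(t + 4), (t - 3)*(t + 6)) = t - 3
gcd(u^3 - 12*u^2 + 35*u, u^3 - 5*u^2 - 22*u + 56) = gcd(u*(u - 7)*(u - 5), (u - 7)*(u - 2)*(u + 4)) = u - 7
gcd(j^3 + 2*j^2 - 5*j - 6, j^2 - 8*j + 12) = j - 2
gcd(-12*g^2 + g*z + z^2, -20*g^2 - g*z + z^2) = 4*g + z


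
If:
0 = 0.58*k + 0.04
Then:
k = -0.07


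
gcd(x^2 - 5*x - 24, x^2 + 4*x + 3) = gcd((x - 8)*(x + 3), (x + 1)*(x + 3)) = x + 3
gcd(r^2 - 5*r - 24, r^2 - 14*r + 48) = r - 8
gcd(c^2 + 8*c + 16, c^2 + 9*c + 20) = c + 4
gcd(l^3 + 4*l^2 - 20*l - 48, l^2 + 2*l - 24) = l^2 + 2*l - 24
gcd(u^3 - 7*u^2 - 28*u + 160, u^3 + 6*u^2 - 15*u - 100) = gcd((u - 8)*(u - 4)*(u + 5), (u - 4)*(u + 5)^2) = u^2 + u - 20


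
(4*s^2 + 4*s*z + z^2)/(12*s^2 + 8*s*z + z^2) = (2*s + z)/(6*s + z)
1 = 1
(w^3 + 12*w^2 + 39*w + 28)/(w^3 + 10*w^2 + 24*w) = (w^2 + 8*w + 7)/(w*(w + 6))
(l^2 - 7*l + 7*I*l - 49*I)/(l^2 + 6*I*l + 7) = (l - 7)/(l - I)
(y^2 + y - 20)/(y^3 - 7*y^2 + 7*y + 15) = (y^2 + y - 20)/(y^3 - 7*y^2 + 7*y + 15)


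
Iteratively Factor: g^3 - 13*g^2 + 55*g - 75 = (g - 5)*(g^2 - 8*g + 15) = (g - 5)^2*(g - 3)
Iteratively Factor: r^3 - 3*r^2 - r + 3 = (r + 1)*(r^2 - 4*r + 3) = (r - 1)*(r + 1)*(r - 3)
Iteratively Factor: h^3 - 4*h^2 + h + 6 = (h + 1)*(h^2 - 5*h + 6) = (h - 2)*(h + 1)*(h - 3)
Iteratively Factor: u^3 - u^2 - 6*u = (u + 2)*(u^2 - 3*u) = u*(u + 2)*(u - 3)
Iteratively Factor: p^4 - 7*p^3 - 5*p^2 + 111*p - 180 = (p - 3)*(p^3 - 4*p^2 - 17*p + 60) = (p - 3)*(p + 4)*(p^2 - 8*p + 15) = (p - 3)^2*(p + 4)*(p - 5)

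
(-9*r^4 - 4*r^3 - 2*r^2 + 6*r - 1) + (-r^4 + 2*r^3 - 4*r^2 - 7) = -10*r^4 - 2*r^3 - 6*r^2 + 6*r - 8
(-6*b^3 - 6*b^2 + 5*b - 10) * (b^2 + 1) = -6*b^5 - 6*b^4 - b^3 - 16*b^2 + 5*b - 10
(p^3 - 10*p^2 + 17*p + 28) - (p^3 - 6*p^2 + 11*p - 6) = -4*p^2 + 6*p + 34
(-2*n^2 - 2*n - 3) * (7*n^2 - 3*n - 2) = -14*n^4 - 8*n^3 - 11*n^2 + 13*n + 6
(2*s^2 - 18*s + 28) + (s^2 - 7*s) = 3*s^2 - 25*s + 28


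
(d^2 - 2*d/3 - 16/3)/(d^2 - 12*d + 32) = (3*d^2 - 2*d - 16)/(3*(d^2 - 12*d + 32))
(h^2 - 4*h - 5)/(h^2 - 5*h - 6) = (h - 5)/(h - 6)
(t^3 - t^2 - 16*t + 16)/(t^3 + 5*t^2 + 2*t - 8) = (t - 4)/(t + 2)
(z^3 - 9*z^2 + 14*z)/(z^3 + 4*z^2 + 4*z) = (z^2 - 9*z + 14)/(z^2 + 4*z + 4)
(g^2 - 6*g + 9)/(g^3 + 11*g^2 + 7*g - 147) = (g - 3)/(g^2 + 14*g + 49)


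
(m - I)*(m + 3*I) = m^2 + 2*I*m + 3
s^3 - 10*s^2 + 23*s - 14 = (s - 7)*(s - 2)*(s - 1)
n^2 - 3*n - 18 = (n - 6)*(n + 3)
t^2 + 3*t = t*(t + 3)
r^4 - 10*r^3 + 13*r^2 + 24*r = r*(r - 8)*(r - 3)*(r + 1)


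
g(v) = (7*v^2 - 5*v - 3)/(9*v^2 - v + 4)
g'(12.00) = 0.00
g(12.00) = 0.73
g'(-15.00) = 0.00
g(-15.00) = 0.81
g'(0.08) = -0.88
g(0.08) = -0.84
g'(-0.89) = -0.63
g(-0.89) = 0.58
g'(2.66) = 0.13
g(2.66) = 0.51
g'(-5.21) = 0.01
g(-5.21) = 0.84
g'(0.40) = 1.07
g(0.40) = -0.77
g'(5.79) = 0.02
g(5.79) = 0.68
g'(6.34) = 0.02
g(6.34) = 0.69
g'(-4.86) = 0.01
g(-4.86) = 0.84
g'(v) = (1 - 18*v)*(7*v^2 - 5*v - 3)/(9*v^2 - v + 4)^2 + (14*v - 5)/(9*v^2 - v + 4)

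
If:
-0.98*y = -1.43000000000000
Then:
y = 1.46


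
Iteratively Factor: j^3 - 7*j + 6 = (j + 3)*(j^2 - 3*j + 2) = (j - 1)*(j + 3)*(j - 2)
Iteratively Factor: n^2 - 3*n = (n)*(n - 3)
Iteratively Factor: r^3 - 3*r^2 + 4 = (r + 1)*(r^2 - 4*r + 4) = (r - 2)*(r + 1)*(r - 2)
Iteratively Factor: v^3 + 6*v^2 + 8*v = (v)*(v^2 + 6*v + 8) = v*(v + 4)*(v + 2)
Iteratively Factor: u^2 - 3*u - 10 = (u - 5)*(u + 2)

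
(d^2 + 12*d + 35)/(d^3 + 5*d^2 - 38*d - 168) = (d + 5)/(d^2 - 2*d - 24)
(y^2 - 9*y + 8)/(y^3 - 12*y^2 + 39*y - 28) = (y - 8)/(y^2 - 11*y + 28)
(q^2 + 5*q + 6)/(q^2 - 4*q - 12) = (q + 3)/(q - 6)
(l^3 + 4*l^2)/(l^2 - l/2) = 2*l*(l + 4)/(2*l - 1)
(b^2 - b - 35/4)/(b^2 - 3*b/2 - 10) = (b - 7/2)/(b - 4)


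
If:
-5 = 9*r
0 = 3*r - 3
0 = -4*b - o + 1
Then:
No Solution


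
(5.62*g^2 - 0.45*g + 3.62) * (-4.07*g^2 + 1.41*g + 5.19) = -22.8734*g^4 + 9.7557*g^3 + 13.7999*g^2 + 2.7687*g + 18.7878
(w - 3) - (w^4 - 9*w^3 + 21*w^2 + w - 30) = -w^4 + 9*w^3 - 21*w^2 + 27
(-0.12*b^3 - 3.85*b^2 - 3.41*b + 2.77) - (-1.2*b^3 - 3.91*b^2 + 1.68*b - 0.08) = 1.08*b^3 + 0.0600000000000001*b^2 - 5.09*b + 2.85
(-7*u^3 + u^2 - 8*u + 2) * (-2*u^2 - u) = 14*u^5 + 5*u^4 + 15*u^3 + 4*u^2 - 2*u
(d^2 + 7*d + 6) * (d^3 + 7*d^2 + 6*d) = d^5 + 14*d^4 + 61*d^3 + 84*d^2 + 36*d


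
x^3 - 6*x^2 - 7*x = x*(x - 7)*(x + 1)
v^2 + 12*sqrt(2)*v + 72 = (v + 6*sqrt(2))^2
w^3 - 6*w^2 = w^2*(w - 6)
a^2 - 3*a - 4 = (a - 4)*(a + 1)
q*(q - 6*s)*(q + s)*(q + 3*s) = q^4 - 2*q^3*s - 21*q^2*s^2 - 18*q*s^3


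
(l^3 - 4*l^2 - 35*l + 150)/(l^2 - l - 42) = (l^2 - 10*l + 25)/(l - 7)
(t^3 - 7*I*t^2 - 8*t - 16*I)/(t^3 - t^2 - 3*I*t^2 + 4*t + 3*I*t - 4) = (t - 4*I)/(t - 1)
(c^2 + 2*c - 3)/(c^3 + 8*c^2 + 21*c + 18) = (c - 1)/(c^2 + 5*c + 6)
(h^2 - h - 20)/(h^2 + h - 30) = (h + 4)/(h + 6)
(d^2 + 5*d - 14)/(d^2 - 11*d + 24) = (d^2 + 5*d - 14)/(d^2 - 11*d + 24)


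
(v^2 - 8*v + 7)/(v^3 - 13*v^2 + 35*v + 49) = (v - 1)/(v^2 - 6*v - 7)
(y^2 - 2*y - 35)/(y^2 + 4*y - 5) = (y - 7)/(y - 1)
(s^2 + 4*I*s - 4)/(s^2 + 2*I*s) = (s + 2*I)/s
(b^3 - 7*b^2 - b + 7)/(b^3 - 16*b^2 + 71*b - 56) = (b + 1)/(b - 8)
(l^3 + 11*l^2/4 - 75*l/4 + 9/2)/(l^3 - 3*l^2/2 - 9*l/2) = (4*l^2 + 23*l - 6)/(2*l*(2*l + 3))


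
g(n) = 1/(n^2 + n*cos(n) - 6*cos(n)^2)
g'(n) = (n*sin(n) - 2*n - 12*sin(n)*cos(n) - cos(n))/(n^2 + n*cos(n) - 6*cos(n)^2)^2 = (n*sin(n) - 2*n - 6*sin(2*n) - cos(n))/(n^2 + n*cos(n) - 6*cos(n)^2)^2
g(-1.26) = 1.56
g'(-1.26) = 16.81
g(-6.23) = 0.04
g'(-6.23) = 0.01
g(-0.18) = -0.17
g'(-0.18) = 0.04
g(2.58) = 5.74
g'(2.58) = 81.34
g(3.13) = 1.50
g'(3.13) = -11.40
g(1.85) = 0.41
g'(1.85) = 0.25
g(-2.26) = 0.24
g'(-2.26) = 0.06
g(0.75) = -0.48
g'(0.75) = -1.75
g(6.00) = 0.03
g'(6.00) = -0.00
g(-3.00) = 0.16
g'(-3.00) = 0.15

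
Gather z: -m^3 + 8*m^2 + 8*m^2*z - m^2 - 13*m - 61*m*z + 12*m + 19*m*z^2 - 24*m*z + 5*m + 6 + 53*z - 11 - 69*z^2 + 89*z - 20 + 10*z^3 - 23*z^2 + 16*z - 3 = -m^3 + 7*m^2 + 4*m + 10*z^3 + z^2*(19*m - 92) + z*(8*m^2 - 85*m + 158) - 28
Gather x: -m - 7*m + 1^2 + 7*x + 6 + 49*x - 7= -8*m + 56*x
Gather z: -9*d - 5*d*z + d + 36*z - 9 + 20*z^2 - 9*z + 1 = -8*d + 20*z^2 + z*(27 - 5*d) - 8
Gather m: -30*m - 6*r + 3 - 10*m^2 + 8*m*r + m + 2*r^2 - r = -10*m^2 + m*(8*r - 29) + 2*r^2 - 7*r + 3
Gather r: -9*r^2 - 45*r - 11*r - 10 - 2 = -9*r^2 - 56*r - 12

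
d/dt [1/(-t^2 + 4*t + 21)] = 2*(t - 2)/(-t^2 + 4*t + 21)^2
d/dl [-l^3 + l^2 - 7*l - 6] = -3*l^2 + 2*l - 7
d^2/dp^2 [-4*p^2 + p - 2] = -8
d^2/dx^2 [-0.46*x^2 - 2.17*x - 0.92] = -0.920000000000000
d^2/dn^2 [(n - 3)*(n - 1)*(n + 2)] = 6*n - 4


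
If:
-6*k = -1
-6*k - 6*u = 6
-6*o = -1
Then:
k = 1/6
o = 1/6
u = -7/6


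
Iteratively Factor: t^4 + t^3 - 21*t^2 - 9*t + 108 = (t + 4)*(t^3 - 3*t^2 - 9*t + 27) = (t - 3)*(t + 4)*(t^2 - 9) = (t - 3)^2*(t + 4)*(t + 3)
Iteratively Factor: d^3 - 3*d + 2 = (d + 2)*(d^2 - 2*d + 1) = (d - 1)*(d + 2)*(d - 1)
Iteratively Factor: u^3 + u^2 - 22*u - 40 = (u + 4)*(u^2 - 3*u - 10) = (u + 2)*(u + 4)*(u - 5)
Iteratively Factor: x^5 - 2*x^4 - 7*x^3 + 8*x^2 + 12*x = (x)*(x^4 - 2*x^3 - 7*x^2 + 8*x + 12) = x*(x - 3)*(x^3 + x^2 - 4*x - 4) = x*(x - 3)*(x + 2)*(x^2 - x - 2) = x*(x - 3)*(x - 2)*(x + 2)*(x + 1)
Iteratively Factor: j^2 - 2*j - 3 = (j - 3)*(j + 1)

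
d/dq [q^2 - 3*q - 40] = 2*q - 3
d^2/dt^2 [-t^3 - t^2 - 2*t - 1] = -6*t - 2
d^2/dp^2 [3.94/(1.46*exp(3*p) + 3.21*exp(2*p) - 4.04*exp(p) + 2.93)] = ((-51.7716*exp(2*p) - 50.5896*exp(p) + 15.9176)*(1.46*exp(3*p) + 3.21*exp(2*p) - 4.04*exp(p) + 2.93) + 3.94*(4.38*exp(2*p) + 6.42*exp(p) - 4.04)*(8.76*exp(2*p) + 12.84*exp(p) - 8.08)*exp(p))*exp(p)/(1.46*exp(3*p) + 3.21*exp(2*p) - 4.04*exp(p) + 2.93)^3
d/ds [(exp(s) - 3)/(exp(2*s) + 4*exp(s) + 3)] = (-2*(exp(s) - 3)*(exp(s) + 2) + exp(2*s) + 4*exp(s) + 3)*exp(s)/(exp(2*s) + 4*exp(s) + 3)^2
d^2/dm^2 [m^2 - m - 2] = 2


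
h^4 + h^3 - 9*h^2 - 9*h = h*(h - 3)*(h + 1)*(h + 3)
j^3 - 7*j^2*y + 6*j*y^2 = j*(j - 6*y)*(j - y)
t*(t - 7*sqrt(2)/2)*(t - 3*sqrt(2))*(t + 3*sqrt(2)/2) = t^4 - 5*sqrt(2)*t^3 + 3*t^2/2 + 63*sqrt(2)*t/2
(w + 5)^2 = w^2 + 10*w + 25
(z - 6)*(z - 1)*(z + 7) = z^3 - 43*z + 42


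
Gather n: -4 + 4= 0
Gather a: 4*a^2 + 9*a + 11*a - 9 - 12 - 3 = 4*a^2 + 20*a - 24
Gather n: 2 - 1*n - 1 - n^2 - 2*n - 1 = -n^2 - 3*n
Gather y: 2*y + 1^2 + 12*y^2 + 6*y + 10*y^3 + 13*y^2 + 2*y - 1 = 10*y^3 + 25*y^2 + 10*y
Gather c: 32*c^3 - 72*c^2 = 32*c^3 - 72*c^2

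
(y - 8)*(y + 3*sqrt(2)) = y^2 - 8*y + 3*sqrt(2)*y - 24*sqrt(2)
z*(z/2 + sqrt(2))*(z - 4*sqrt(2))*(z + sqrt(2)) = z^4/2 - sqrt(2)*z^3/2 - 10*z^2 - 8*sqrt(2)*z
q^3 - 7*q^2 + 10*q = q*(q - 5)*(q - 2)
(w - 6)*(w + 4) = w^2 - 2*w - 24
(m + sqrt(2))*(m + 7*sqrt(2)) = m^2 + 8*sqrt(2)*m + 14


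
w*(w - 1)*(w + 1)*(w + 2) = w^4 + 2*w^3 - w^2 - 2*w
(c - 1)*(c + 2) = c^2 + c - 2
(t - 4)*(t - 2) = t^2 - 6*t + 8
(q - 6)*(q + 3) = q^2 - 3*q - 18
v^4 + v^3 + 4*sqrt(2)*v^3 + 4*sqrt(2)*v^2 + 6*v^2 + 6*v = v*(v + 3*sqrt(2))*(sqrt(2)*v/2 + 1)*(sqrt(2)*v + sqrt(2))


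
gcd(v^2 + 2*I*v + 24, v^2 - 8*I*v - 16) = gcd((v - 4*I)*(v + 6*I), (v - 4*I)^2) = v - 4*I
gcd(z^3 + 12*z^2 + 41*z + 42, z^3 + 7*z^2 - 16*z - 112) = z + 7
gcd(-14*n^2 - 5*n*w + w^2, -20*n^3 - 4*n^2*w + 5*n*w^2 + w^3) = 2*n + w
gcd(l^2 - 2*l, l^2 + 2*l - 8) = l - 2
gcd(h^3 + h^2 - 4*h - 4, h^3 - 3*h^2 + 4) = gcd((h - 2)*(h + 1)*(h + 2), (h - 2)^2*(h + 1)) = h^2 - h - 2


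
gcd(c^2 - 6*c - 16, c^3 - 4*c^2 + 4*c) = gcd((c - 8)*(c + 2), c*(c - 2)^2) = 1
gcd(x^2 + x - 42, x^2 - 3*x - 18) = x - 6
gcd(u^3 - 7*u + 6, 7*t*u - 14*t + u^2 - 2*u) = u - 2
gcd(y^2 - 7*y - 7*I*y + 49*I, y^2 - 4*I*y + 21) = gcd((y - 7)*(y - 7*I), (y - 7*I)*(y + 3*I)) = y - 7*I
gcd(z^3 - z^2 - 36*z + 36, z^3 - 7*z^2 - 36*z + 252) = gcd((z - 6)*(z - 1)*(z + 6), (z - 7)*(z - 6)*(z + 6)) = z^2 - 36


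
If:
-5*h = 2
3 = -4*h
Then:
No Solution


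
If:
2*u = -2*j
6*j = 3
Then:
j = 1/2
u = -1/2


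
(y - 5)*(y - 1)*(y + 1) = y^3 - 5*y^2 - y + 5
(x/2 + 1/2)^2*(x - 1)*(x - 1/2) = x^4/4 + x^3/8 - 3*x^2/8 - x/8 + 1/8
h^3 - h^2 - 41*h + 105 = (h - 5)*(h - 3)*(h + 7)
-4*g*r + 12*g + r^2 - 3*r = (-4*g + r)*(r - 3)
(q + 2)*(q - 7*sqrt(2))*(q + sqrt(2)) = q^3 - 6*sqrt(2)*q^2 + 2*q^2 - 12*sqrt(2)*q - 14*q - 28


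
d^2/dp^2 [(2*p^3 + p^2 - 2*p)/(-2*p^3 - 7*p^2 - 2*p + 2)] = 4*(12*p^6 + 24*p^5 + 24*p^4 + 20*p^3 + 15*p^2 + 30*p + 2)/(8*p^9 + 84*p^8 + 318*p^7 + 487*p^6 + 150*p^5 - 258*p^4 - 136*p^3 + 60*p^2 + 24*p - 8)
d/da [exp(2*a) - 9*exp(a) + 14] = (2*exp(a) - 9)*exp(a)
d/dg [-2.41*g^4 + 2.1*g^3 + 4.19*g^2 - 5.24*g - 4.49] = -9.64*g^3 + 6.3*g^2 + 8.38*g - 5.24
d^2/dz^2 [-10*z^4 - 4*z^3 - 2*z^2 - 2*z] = -120*z^2 - 24*z - 4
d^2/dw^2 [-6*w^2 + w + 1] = -12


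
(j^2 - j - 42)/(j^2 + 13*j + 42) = (j - 7)/(j + 7)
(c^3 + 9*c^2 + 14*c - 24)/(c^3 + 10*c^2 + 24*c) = (c - 1)/c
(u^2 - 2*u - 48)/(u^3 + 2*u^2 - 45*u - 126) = (u - 8)/(u^2 - 4*u - 21)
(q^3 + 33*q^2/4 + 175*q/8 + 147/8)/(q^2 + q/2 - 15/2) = (8*q^2 + 42*q + 49)/(4*(2*q - 5))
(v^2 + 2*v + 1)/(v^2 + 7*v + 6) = (v + 1)/(v + 6)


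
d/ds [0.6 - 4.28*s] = -4.28000000000000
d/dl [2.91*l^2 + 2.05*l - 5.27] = 5.82*l + 2.05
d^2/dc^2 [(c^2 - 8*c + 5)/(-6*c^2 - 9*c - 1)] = 4*(171*c^3 - 261*c^2 - 477*c - 224)/(216*c^6 + 972*c^5 + 1566*c^4 + 1053*c^3 + 261*c^2 + 27*c + 1)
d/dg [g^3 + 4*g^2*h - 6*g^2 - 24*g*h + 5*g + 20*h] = 3*g^2 + 8*g*h - 12*g - 24*h + 5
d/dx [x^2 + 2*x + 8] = 2*x + 2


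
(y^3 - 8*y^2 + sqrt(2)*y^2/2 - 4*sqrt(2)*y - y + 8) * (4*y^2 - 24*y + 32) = 4*y^5 - 56*y^4 + 2*sqrt(2)*y^4 - 28*sqrt(2)*y^3 + 220*y^3 - 200*y^2 + 112*sqrt(2)*y^2 - 224*y - 128*sqrt(2)*y + 256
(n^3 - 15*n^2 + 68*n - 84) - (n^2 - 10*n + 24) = n^3 - 16*n^2 + 78*n - 108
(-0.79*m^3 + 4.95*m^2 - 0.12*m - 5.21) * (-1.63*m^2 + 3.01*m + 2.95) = 1.2877*m^5 - 10.4464*m^4 + 12.7646*m^3 + 22.7336*m^2 - 16.0361*m - 15.3695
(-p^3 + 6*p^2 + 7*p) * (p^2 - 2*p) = -p^5 + 8*p^4 - 5*p^3 - 14*p^2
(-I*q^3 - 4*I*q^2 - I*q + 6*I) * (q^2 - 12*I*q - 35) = -I*q^5 - 12*q^4 - 4*I*q^4 - 48*q^3 + 34*I*q^3 - 12*q^2 + 146*I*q^2 + 72*q + 35*I*q - 210*I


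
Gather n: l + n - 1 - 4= l + n - 5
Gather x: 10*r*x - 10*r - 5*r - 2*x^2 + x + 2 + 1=-15*r - 2*x^2 + x*(10*r + 1) + 3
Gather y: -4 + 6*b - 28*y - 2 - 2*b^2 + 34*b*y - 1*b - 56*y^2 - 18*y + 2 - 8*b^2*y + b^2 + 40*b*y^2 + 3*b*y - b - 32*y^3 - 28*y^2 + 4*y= -b^2 + 4*b - 32*y^3 + y^2*(40*b - 84) + y*(-8*b^2 + 37*b - 42) - 4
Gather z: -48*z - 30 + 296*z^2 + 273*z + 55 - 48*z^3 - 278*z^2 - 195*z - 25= -48*z^3 + 18*z^2 + 30*z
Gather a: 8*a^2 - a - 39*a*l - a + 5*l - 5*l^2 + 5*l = 8*a^2 + a*(-39*l - 2) - 5*l^2 + 10*l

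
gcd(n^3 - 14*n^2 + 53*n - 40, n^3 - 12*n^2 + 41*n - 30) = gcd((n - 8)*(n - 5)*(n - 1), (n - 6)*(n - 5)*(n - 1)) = n^2 - 6*n + 5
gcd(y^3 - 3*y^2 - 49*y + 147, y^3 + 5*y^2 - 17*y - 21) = y^2 + 4*y - 21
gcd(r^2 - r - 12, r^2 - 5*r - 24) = r + 3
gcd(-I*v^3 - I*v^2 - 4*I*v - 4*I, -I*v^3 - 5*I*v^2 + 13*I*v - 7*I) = 1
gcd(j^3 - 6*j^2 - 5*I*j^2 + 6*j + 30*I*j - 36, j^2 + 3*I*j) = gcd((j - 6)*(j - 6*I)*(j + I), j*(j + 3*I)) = 1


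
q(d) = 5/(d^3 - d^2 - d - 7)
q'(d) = 5*(-3*d^2 + 2*d + 1)/(d^3 - d^2 - d - 7)^2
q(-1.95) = -0.31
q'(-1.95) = -0.27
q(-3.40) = -0.09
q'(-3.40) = -0.07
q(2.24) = -1.66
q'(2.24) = -5.25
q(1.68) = -0.74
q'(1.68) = -0.45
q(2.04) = -1.06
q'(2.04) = -1.67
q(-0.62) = -0.71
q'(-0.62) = -0.14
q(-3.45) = -0.09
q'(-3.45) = -0.07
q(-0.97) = -0.63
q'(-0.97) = -0.30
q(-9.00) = -0.00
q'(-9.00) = 0.00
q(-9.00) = -0.00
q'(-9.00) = 0.00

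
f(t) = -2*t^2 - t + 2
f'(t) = -4*t - 1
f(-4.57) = -35.20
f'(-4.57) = 17.28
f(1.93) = -7.38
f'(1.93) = -8.72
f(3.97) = -33.49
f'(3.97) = -16.88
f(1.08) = -1.41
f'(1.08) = -5.32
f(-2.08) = -4.57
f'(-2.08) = 7.32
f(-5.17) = -46.29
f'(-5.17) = 19.68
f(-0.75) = 1.62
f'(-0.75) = 2.00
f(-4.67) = -36.95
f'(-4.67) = 17.68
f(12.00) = -298.00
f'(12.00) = -49.00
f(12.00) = -298.00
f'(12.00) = -49.00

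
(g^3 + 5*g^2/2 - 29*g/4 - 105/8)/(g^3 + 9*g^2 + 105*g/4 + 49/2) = (4*g^2 - 4*g - 15)/(2*(2*g^2 + 11*g + 14))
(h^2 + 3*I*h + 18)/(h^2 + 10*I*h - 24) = (h - 3*I)/(h + 4*I)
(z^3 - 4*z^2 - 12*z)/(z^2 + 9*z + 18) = z*(z^2 - 4*z - 12)/(z^2 + 9*z + 18)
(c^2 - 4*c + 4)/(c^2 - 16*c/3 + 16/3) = 3*(c^2 - 4*c + 4)/(3*c^2 - 16*c + 16)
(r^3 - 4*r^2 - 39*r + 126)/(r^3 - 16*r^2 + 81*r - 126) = (r + 6)/(r - 6)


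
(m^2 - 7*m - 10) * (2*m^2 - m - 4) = 2*m^4 - 15*m^3 - 17*m^2 + 38*m + 40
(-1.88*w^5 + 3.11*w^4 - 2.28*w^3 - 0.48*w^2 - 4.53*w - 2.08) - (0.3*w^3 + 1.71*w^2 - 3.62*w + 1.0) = -1.88*w^5 + 3.11*w^4 - 2.58*w^3 - 2.19*w^2 - 0.91*w - 3.08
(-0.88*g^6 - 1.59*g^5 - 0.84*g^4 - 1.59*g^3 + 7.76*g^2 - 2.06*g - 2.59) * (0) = 0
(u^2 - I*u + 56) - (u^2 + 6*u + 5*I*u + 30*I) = -6*u - 6*I*u + 56 - 30*I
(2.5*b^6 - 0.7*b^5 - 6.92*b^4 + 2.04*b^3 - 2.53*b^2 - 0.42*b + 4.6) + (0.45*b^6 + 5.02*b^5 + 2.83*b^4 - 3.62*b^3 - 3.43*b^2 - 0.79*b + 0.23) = 2.95*b^6 + 4.32*b^5 - 4.09*b^4 - 1.58*b^3 - 5.96*b^2 - 1.21*b + 4.83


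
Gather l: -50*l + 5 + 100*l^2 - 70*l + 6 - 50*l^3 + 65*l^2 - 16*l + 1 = -50*l^3 + 165*l^2 - 136*l + 12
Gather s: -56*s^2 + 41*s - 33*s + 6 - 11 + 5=-56*s^2 + 8*s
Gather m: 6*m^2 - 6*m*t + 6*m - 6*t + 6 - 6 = 6*m^2 + m*(6 - 6*t) - 6*t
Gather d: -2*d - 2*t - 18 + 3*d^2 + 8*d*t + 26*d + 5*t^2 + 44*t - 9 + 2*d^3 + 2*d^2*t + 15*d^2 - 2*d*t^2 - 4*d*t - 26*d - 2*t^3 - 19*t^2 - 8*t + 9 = 2*d^3 + d^2*(2*t + 18) + d*(-2*t^2 + 4*t - 2) - 2*t^3 - 14*t^2 + 34*t - 18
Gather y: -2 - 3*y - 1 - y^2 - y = -y^2 - 4*y - 3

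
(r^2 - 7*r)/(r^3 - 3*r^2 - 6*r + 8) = r*(r - 7)/(r^3 - 3*r^2 - 6*r + 8)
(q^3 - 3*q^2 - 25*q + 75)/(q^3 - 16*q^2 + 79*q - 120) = (q + 5)/(q - 8)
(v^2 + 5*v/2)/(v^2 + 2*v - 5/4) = 2*v/(2*v - 1)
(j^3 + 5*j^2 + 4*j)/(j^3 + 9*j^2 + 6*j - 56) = j*(j + 1)/(j^2 + 5*j - 14)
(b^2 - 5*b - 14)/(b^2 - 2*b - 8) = (b - 7)/(b - 4)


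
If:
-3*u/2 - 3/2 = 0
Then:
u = -1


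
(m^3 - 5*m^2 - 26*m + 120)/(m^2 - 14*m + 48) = (m^2 + m - 20)/(m - 8)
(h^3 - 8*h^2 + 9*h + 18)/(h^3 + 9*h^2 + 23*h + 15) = (h^2 - 9*h + 18)/(h^2 + 8*h + 15)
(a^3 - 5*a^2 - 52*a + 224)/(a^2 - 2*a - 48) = (a^2 + 3*a - 28)/(a + 6)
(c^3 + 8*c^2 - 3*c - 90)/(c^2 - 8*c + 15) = (c^2 + 11*c + 30)/(c - 5)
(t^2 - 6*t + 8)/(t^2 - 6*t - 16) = (-t^2 + 6*t - 8)/(-t^2 + 6*t + 16)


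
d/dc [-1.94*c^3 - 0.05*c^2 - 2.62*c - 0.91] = -5.82*c^2 - 0.1*c - 2.62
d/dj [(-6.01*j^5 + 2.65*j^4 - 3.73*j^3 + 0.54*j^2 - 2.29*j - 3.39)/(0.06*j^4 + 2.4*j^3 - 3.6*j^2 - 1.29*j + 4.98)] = (-0.3606*j^8 - 28.848*j^7 + 71.4918*j^6 + 11.8668*j^5 - 147.3603*j^4 + 74.217*j^3 - 40.2588*j^2 - 19.0296*j - 15.7773)/(0.0036*j^8 + 0.288*j^7 + 5.328*j^6 - 17.4348*j^5 + 7.3656*j^4 + 33.192*j^3 - 34.1919*j^2 - 12.8484*j + 24.8004)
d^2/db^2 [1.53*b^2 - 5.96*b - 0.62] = 3.06000000000000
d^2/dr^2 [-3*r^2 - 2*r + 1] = -6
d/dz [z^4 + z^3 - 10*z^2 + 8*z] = 4*z^3 + 3*z^2 - 20*z + 8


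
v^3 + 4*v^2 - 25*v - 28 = (v - 4)*(v + 1)*(v + 7)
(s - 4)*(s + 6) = s^2 + 2*s - 24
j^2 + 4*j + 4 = (j + 2)^2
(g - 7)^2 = g^2 - 14*g + 49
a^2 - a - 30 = (a - 6)*(a + 5)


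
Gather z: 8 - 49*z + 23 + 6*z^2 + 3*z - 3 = 6*z^2 - 46*z + 28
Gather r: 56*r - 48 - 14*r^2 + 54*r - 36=-14*r^2 + 110*r - 84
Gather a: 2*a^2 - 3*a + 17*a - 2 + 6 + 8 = 2*a^2 + 14*a + 12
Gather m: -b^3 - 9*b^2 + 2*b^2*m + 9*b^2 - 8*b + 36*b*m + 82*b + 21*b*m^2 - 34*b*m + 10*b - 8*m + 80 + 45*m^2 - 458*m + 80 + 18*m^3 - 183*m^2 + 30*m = -b^3 + 84*b + 18*m^3 + m^2*(21*b - 138) + m*(2*b^2 + 2*b - 436) + 160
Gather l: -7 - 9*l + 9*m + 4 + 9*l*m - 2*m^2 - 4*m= l*(9*m - 9) - 2*m^2 + 5*m - 3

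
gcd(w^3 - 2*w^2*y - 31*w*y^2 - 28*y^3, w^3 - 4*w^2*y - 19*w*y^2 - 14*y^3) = -w^2 + 6*w*y + 7*y^2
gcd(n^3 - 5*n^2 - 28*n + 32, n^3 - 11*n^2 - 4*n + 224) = n^2 - 4*n - 32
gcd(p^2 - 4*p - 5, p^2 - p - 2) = p + 1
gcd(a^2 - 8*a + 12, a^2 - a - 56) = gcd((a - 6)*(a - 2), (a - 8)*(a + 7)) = 1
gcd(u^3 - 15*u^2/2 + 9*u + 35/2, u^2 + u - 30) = u - 5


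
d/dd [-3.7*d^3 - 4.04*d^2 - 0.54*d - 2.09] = -11.1*d^2 - 8.08*d - 0.54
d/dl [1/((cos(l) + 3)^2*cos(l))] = 3*(sin(l)/cos(l)^2 + tan(l))/(cos(l) + 3)^3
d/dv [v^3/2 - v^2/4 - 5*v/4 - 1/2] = 3*v^2/2 - v/2 - 5/4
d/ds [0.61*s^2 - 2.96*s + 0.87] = 1.22*s - 2.96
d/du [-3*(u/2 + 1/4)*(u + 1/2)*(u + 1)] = -9*u^2/2 - 6*u - 15/8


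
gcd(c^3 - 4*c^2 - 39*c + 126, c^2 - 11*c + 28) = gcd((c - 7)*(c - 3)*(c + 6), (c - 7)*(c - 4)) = c - 7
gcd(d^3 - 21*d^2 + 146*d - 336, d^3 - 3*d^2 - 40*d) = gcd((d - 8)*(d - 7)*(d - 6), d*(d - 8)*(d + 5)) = d - 8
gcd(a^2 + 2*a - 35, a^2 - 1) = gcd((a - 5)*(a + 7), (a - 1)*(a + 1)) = 1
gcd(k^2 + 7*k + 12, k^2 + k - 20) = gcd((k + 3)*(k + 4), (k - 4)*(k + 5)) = 1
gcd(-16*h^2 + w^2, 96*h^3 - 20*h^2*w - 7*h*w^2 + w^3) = 4*h + w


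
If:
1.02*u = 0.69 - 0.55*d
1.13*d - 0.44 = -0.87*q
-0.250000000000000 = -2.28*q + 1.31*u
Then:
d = 0.01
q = 0.50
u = 0.67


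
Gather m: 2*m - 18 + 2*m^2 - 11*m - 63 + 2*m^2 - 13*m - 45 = 4*m^2 - 22*m - 126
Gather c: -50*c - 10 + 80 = 70 - 50*c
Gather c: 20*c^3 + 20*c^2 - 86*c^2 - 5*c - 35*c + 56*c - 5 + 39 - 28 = 20*c^3 - 66*c^2 + 16*c + 6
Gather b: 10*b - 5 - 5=10*b - 10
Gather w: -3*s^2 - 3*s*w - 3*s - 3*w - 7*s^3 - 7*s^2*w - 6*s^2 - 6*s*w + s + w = -7*s^3 - 9*s^2 - 2*s + w*(-7*s^2 - 9*s - 2)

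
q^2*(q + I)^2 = q^4 + 2*I*q^3 - q^2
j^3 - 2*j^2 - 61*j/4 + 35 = (j - 7/2)*(j - 5/2)*(j + 4)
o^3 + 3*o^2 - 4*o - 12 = (o - 2)*(o + 2)*(o + 3)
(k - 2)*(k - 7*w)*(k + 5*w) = k^3 - 2*k^2*w - 2*k^2 - 35*k*w^2 + 4*k*w + 70*w^2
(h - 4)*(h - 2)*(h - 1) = h^3 - 7*h^2 + 14*h - 8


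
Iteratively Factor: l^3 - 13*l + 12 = (l - 1)*(l^2 + l - 12) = (l - 1)*(l + 4)*(l - 3)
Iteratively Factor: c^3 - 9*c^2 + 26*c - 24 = (c - 3)*(c^2 - 6*c + 8) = (c - 3)*(c - 2)*(c - 4)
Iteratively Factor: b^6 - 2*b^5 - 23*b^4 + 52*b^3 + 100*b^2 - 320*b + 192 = (b - 2)*(b^5 - 23*b^3 + 6*b^2 + 112*b - 96) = (b - 2)*(b + 4)*(b^4 - 4*b^3 - 7*b^2 + 34*b - 24) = (b - 2)^2*(b + 4)*(b^3 - 2*b^2 - 11*b + 12) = (b - 2)^2*(b - 1)*(b + 4)*(b^2 - b - 12) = (b - 2)^2*(b - 1)*(b + 3)*(b + 4)*(b - 4)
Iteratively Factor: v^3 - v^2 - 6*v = (v + 2)*(v^2 - 3*v) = (v - 3)*(v + 2)*(v)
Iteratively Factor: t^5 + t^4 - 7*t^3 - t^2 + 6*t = (t + 3)*(t^4 - 2*t^3 - t^2 + 2*t) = (t + 1)*(t + 3)*(t^3 - 3*t^2 + 2*t) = (t - 1)*(t + 1)*(t + 3)*(t^2 - 2*t) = t*(t - 1)*(t + 1)*(t + 3)*(t - 2)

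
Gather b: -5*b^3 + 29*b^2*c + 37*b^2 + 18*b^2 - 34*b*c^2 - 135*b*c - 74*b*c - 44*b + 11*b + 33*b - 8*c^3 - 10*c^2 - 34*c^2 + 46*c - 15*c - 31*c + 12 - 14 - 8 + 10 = -5*b^3 + b^2*(29*c + 55) + b*(-34*c^2 - 209*c) - 8*c^3 - 44*c^2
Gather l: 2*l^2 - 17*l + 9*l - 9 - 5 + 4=2*l^2 - 8*l - 10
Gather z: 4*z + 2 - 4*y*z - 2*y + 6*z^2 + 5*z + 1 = -2*y + 6*z^2 + z*(9 - 4*y) + 3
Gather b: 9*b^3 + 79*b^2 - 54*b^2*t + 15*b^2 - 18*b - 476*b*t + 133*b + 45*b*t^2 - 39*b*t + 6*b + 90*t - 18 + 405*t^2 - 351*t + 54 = 9*b^3 + b^2*(94 - 54*t) + b*(45*t^2 - 515*t + 121) + 405*t^2 - 261*t + 36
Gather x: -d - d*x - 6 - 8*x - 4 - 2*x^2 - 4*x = -d - 2*x^2 + x*(-d - 12) - 10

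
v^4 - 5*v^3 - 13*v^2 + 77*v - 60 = (v - 5)*(v - 3)*(v - 1)*(v + 4)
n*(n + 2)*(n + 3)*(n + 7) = n^4 + 12*n^3 + 41*n^2 + 42*n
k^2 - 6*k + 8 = (k - 4)*(k - 2)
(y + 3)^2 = y^2 + 6*y + 9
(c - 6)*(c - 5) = c^2 - 11*c + 30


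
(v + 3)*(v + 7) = v^2 + 10*v + 21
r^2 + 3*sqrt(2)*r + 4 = (r + sqrt(2))*(r + 2*sqrt(2))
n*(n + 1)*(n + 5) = n^3 + 6*n^2 + 5*n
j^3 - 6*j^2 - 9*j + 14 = (j - 7)*(j - 1)*(j + 2)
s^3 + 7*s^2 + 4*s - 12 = (s - 1)*(s + 2)*(s + 6)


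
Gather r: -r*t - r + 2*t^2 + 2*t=r*(-t - 1) + 2*t^2 + 2*t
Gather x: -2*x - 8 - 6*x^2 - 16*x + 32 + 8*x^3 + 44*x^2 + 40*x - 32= 8*x^3 + 38*x^2 + 22*x - 8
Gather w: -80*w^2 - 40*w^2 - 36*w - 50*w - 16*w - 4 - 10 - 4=-120*w^2 - 102*w - 18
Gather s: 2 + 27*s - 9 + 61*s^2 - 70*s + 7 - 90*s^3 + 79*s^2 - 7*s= -90*s^3 + 140*s^2 - 50*s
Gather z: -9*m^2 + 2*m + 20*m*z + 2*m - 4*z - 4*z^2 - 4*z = -9*m^2 + 4*m - 4*z^2 + z*(20*m - 8)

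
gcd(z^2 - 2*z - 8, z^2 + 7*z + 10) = z + 2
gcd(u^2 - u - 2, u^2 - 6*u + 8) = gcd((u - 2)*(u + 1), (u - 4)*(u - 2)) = u - 2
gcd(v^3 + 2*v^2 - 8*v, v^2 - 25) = 1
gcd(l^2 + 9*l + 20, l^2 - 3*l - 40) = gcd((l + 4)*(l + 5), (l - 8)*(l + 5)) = l + 5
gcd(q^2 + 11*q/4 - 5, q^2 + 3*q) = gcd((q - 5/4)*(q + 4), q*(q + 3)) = 1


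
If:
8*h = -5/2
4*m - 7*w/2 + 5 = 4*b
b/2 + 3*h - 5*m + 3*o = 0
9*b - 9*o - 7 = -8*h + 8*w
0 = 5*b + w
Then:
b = -103/1618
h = -5/16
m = -13399/12944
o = -3403/2427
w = 515/1618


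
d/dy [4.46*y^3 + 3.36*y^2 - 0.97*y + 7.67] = 13.38*y^2 + 6.72*y - 0.97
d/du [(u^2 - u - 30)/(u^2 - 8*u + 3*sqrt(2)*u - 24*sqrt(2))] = ((2*u - 1)*(u^2 - 8*u + 3*sqrt(2)*u - 24*sqrt(2)) + (2*u - 8 + 3*sqrt(2))*(-u^2 + u + 30))/(u^2 - 8*u + 3*sqrt(2)*u - 24*sqrt(2))^2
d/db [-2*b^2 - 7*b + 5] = -4*b - 7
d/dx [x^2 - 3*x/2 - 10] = 2*x - 3/2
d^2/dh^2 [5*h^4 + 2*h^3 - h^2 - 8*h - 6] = 60*h^2 + 12*h - 2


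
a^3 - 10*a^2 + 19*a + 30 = (a - 6)*(a - 5)*(a + 1)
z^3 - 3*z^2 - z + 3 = (z - 3)*(z - 1)*(z + 1)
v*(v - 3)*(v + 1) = v^3 - 2*v^2 - 3*v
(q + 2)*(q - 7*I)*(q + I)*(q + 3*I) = q^4 + 2*q^3 - 3*I*q^3 + 25*q^2 - 6*I*q^2 + 50*q + 21*I*q + 42*I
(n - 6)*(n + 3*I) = n^2 - 6*n + 3*I*n - 18*I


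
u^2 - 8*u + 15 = (u - 5)*(u - 3)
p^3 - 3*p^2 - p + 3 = (p - 3)*(p - 1)*(p + 1)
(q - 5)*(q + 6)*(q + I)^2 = q^4 + q^3 + 2*I*q^3 - 31*q^2 + 2*I*q^2 - q - 60*I*q + 30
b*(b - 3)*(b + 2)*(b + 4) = b^4 + 3*b^3 - 10*b^2 - 24*b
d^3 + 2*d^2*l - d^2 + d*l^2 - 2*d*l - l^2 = (d - 1)*(d + l)^2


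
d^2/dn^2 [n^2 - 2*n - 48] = 2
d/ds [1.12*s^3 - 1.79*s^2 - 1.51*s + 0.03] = 3.36*s^2 - 3.58*s - 1.51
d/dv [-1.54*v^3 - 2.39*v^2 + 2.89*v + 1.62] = -4.62*v^2 - 4.78*v + 2.89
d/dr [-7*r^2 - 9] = -14*r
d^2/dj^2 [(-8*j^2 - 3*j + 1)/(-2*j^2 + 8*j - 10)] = (35*j^3 - 123*j^2 - 33*j + 249)/(j^6 - 12*j^5 + 63*j^4 - 184*j^3 + 315*j^2 - 300*j + 125)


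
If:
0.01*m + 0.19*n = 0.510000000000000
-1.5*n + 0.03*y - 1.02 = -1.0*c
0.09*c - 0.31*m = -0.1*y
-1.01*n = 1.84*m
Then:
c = 5.45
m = -1.52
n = 2.76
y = -9.61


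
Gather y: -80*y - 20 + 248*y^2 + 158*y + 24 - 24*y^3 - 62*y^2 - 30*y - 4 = -24*y^3 + 186*y^2 + 48*y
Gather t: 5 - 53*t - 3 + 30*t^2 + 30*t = 30*t^2 - 23*t + 2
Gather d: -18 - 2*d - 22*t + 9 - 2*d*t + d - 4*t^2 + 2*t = d*(-2*t - 1) - 4*t^2 - 20*t - 9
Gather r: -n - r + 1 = -n - r + 1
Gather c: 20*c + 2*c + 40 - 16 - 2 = 22*c + 22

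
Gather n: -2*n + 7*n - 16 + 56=5*n + 40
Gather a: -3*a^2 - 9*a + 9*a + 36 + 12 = 48 - 3*a^2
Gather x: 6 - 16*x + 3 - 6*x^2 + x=-6*x^2 - 15*x + 9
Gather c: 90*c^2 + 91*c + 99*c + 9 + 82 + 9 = 90*c^2 + 190*c + 100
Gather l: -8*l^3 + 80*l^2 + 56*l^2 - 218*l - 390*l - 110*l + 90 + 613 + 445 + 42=-8*l^3 + 136*l^2 - 718*l + 1190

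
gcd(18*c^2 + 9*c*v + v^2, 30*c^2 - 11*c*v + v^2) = 1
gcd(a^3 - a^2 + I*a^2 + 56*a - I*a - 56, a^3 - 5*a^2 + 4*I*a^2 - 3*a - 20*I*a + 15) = 1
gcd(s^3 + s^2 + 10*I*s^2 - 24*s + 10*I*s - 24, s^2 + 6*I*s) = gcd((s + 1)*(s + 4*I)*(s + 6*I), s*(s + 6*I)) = s + 6*I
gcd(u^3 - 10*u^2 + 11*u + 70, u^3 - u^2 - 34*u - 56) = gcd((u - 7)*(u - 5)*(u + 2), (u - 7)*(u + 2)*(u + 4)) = u^2 - 5*u - 14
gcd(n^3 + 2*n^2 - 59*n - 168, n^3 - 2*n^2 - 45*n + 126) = n + 7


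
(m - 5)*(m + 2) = m^2 - 3*m - 10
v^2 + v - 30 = (v - 5)*(v + 6)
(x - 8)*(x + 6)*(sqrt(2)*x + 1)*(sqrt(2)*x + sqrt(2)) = 2*x^4 - 2*x^3 + sqrt(2)*x^3 - 100*x^2 - sqrt(2)*x^2 - 96*x - 50*sqrt(2)*x - 48*sqrt(2)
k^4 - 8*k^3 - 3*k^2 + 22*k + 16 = (k - 8)*(k - 2)*(k + 1)^2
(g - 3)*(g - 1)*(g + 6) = g^3 + 2*g^2 - 21*g + 18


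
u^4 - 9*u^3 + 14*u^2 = u^2*(u - 7)*(u - 2)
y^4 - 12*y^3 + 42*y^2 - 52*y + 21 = (y - 7)*(y - 3)*(y - 1)^2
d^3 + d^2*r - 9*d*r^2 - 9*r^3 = (d - 3*r)*(d + r)*(d + 3*r)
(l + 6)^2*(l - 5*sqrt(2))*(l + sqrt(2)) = l^4 - 4*sqrt(2)*l^3 + 12*l^3 - 48*sqrt(2)*l^2 + 26*l^2 - 144*sqrt(2)*l - 120*l - 360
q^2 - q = q*(q - 1)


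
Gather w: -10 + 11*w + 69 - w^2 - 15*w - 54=-w^2 - 4*w + 5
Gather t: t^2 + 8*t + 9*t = t^2 + 17*t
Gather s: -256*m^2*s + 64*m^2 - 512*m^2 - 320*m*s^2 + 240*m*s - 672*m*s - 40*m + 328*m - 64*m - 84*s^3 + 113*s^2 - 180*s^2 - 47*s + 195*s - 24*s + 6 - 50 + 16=-448*m^2 + 224*m - 84*s^3 + s^2*(-320*m - 67) + s*(-256*m^2 - 432*m + 124) - 28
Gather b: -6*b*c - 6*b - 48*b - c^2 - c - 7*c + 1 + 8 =b*(-6*c - 54) - c^2 - 8*c + 9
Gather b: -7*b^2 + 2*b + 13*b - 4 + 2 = -7*b^2 + 15*b - 2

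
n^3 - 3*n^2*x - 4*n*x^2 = n*(n - 4*x)*(n + x)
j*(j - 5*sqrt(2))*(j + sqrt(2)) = j^3 - 4*sqrt(2)*j^2 - 10*j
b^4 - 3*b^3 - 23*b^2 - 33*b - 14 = (b - 7)*(b + 1)^2*(b + 2)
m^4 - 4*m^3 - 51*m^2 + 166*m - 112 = (m - 8)*(m - 2)*(m - 1)*(m + 7)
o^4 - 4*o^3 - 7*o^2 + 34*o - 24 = (o - 4)*(o - 2)*(o - 1)*(o + 3)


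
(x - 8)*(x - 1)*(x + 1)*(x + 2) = x^4 - 6*x^3 - 17*x^2 + 6*x + 16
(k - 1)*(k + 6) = k^2 + 5*k - 6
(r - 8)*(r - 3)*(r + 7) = r^3 - 4*r^2 - 53*r + 168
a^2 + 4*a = a*(a + 4)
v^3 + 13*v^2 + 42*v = v*(v + 6)*(v + 7)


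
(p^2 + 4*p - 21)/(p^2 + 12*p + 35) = (p - 3)/(p + 5)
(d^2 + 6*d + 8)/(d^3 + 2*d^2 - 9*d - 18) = (d + 4)/(d^2 - 9)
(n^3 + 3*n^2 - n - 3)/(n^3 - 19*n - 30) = (n^2 - 1)/(n^2 - 3*n - 10)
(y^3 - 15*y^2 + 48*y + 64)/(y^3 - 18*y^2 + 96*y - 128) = (y + 1)/(y - 2)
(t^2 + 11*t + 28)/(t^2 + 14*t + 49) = (t + 4)/(t + 7)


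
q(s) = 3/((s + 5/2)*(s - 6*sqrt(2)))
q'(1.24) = 0.01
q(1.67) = -0.11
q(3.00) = -0.10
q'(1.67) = 0.01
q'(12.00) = -0.02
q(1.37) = -0.11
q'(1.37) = 0.01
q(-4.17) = 0.14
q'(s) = -3/((s + 5/2)*(s - 6*sqrt(2))^2) - 3/((s + 5/2)^2*(s - 6*sqrt(2)))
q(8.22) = -1.05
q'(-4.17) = 0.10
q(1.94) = -0.10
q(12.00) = 0.06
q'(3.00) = 0.00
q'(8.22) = -3.88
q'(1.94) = 0.01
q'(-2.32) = 8.43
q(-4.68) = 0.10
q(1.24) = -0.11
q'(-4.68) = 0.06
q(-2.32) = -1.54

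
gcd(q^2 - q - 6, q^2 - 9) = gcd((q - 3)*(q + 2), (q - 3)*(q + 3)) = q - 3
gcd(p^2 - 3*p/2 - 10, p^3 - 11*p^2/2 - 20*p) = p + 5/2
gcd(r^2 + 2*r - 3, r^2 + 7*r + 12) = r + 3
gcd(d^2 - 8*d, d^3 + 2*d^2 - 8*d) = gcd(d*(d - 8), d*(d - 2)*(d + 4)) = d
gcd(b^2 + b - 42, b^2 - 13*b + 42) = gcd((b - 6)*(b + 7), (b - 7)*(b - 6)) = b - 6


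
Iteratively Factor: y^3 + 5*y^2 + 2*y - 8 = (y - 1)*(y^2 + 6*y + 8) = (y - 1)*(y + 2)*(y + 4)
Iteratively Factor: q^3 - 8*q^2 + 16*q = (q - 4)*(q^2 - 4*q) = q*(q - 4)*(q - 4)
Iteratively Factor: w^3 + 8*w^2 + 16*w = (w + 4)*(w^2 + 4*w) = (w + 4)^2*(w)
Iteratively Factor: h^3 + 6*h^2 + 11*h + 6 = (h + 3)*(h^2 + 3*h + 2) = (h + 1)*(h + 3)*(h + 2)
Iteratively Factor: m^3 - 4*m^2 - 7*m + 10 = (m + 2)*(m^2 - 6*m + 5) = (m - 1)*(m + 2)*(m - 5)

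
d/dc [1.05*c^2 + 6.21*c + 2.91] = 2.1*c + 6.21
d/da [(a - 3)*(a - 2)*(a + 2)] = 3*a^2 - 6*a - 4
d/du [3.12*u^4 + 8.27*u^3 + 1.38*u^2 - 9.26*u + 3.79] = 12.48*u^3 + 24.81*u^2 + 2.76*u - 9.26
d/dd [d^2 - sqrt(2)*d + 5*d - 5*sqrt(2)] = 2*d - sqrt(2) + 5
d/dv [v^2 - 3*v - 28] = 2*v - 3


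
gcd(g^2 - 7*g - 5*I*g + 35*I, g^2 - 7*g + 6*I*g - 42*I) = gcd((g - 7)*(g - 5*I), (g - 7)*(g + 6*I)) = g - 7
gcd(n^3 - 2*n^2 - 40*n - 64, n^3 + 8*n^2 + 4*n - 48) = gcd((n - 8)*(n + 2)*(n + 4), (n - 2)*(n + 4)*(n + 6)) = n + 4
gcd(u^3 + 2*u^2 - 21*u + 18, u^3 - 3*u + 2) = u - 1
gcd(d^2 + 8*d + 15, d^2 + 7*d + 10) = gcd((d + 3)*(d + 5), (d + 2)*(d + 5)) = d + 5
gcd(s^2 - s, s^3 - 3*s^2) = s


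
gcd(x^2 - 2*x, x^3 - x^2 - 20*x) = x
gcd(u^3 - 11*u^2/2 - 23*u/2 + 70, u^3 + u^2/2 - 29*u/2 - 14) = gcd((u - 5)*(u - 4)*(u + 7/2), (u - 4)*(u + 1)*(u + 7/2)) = u^2 - u/2 - 14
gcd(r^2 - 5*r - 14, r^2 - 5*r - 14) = r^2 - 5*r - 14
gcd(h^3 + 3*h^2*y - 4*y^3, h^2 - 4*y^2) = h + 2*y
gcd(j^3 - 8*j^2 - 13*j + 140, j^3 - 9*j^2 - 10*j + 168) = j^2 - 3*j - 28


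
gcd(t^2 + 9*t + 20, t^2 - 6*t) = 1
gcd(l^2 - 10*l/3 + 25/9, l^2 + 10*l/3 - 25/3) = l - 5/3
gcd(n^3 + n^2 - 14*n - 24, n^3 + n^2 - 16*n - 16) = n - 4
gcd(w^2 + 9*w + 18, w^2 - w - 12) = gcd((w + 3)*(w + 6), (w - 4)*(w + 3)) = w + 3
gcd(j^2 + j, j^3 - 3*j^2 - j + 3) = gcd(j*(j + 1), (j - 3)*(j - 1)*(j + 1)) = j + 1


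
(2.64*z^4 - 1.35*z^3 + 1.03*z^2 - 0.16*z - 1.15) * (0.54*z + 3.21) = 1.4256*z^5 + 7.7454*z^4 - 3.7773*z^3 + 3.2199*z^2 - 1.1346*z - 3.6915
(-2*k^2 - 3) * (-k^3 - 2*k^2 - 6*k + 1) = 2*k^5 + 4*k^4 + 15*k^3 + 4*k^2 + 18*k - 3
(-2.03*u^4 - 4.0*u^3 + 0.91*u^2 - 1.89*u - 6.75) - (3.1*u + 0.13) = -2.03*u^4 - 4.0*u^3 + 0.91*u^2 - 4.99*u - 6.88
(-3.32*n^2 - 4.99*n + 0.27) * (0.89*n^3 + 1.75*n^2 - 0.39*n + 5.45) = -2.9548*n^5 - 10.2511*n^4 - 7.1974*n^3 - 15.6754*n^2 - 27.3008*n + 1.4715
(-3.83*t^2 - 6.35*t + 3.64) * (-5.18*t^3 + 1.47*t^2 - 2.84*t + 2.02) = 19.8394*t^5 + 27.2629*t^4 - 17.3125*t^3 + 15.6482*t^2 - 23.1646*t + 7.3528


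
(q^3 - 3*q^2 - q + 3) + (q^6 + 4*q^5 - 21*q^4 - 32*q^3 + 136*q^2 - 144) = q^6 + 4*q^5 - 21*q^4 - 31*q^3 + 133*q^2 - q - 141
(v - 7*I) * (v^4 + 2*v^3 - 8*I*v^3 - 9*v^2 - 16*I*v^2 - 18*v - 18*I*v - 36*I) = v^5 + 2*v^4 - 15*I*v^4 - 65*v^3 - 30*I*v^3 - 130*v^2 + 45*I*v^2 - 126*v + 90*I*v - 252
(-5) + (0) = -5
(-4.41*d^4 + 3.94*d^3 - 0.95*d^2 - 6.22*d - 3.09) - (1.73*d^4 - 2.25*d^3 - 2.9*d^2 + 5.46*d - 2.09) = -6.14*d^4 + 6.19*d^3 + 1.95*d^2 - 11.68*d - 1.0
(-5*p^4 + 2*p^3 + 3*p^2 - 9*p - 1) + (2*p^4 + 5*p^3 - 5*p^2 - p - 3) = -3*p^4 + 7*p^3 - 2*p^2 - 10*p - 4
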